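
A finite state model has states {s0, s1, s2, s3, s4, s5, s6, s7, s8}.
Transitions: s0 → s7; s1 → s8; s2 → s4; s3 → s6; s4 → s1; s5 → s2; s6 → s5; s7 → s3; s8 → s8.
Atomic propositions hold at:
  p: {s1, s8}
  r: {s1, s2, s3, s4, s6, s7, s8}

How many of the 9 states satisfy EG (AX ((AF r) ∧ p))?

AF r: least fixpoint, start Z0 = {s1, s2, s3, s4, s6, s7, s8}, add states with every successor in Z. Z1 = {s0, s1, s2, s3, s4, s5, s6, s7, s8}; fixed.
Sat(AF r) = {s0, s1, s2, s3, s4, s5, s6, s7, s8}
Sat((AF r) ∧ p) = {s1, s8}
Sat(AX ((AF r) ∧ p)) = {s : every successor in {s1, s8}} = {s1, s4, s8}
EG (AX ((AF r) ∧ p)): greatest fixpoint, start Z0 = {s1, s4, s8}, keep only states in Sat with some successor in Z. Already a fixed point.
Sat(EG (AX ((AF r) ∧ p))) = {s1, s4, s8}
|Sat(EG (AX ((AF r) ∧ p)))| = |{s1, s4, s8}| = 3.

3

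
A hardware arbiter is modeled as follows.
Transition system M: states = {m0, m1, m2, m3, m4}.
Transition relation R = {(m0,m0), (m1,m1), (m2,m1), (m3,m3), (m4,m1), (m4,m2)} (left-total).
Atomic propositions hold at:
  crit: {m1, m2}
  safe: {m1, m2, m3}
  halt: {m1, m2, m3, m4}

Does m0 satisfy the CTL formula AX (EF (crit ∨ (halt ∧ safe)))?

No

Sat(halt ∧ safe) = {m1, m2, m3}
Sat(crit ∨ (halt ∧ safe)) = {m1, m2, m3}
EF (crit ∨ (halt ∧ safe)): least fixpoint, start Z0 = {m1, m2, m3}, add states with some successor in Z. Z1 = {m1, m2, m3, m4}; fixed.
Sat(EF (crit ∨ (halt ∧ safe))) = {m1, m2, m3, m4}
Sat(AX (EF (crit ∨ (halt ∧ safe)))) = {s : every successor in {m1, m2, m3, m4}} = {m1, m2, m3, m4}
m0 ∉ Sat(AX (EF (crit ∨ (halt ∧ safe)))) = {m1, m2, m3, m4}, so the formula does not hold at m0.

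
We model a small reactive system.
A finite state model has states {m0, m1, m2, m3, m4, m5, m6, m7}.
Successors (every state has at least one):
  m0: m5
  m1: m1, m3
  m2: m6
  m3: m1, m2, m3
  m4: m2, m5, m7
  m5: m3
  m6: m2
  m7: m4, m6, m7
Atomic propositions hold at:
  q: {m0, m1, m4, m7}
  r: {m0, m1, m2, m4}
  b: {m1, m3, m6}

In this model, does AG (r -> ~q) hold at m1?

No

Sat(~q) = {m2, m3, m5, m6}
Sat(r -> ~q) = {m2, m3, m5, m6, m7}
AG (r -> ~q): greatest fixpoint, start Z0 = {m2, m3, m5, m6, m7}, keep only states in Sat with every successor in Z. Z1 = {m2, m5, m6}; Z2 = {m2, m6}; fixed.
Sat(AG (r -> ~q)) = {m2, m6}
m1 ∉ Sat(AG (r -> ~q)) = {m2, m6}, so the formula does not hold at m1.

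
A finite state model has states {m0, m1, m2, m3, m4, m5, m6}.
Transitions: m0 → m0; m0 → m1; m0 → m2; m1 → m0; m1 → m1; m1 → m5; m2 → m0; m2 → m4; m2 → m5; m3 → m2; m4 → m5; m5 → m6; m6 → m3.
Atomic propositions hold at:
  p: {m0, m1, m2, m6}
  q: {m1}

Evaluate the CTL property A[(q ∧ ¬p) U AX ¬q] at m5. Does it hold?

Yes

Sat(¬p) = {m3, m4, m5}
Sat(q ∧ ¬p) = ∅
Sat(¬q) = {m0, m2, m3, m4, m5, m6}
Sat(AX ¬q) = {s : every successor in {m0, m2, m3, m4, m5, m6}} = {m2, m3, m4, m5, m6}
A[(q ∧ ¬p) U AX ¬q]: least fixpoint, start Z0 = Sat(AX ¬q) = {m2, m3, m4, m5, m6}, add states in Sat(q ∧ ¬p) with every successor in Z. Already a fixed point.
Sat(A[(q ∧ ¬p) U AX ¬q]) = {m2, m3, m4, m5, m6}
m5 ∈ Sat(A[(q ∧ ¬p) U AX ¬q]) = {m2, m3, m4, m5, m6}, so the formula holds at m5.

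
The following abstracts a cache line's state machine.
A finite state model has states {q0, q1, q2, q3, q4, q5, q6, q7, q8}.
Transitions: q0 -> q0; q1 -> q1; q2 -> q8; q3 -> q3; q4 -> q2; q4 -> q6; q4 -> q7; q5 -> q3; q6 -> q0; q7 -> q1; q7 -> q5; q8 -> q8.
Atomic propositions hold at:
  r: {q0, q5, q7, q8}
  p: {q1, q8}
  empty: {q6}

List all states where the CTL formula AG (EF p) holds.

{q1, q2, q8}

EF p: least fixpoint, start Z0 = {q1, q8}, add states with some successor in Z. Z1 = {q1, q2, q7, q8}; Z2 = {q1, q2, q4, q7, q8}; fixed.
Sat(EF p) = {q1, q2, q4, q7, q8}
AG (EF p): greatest fixpoint, start Z0 = {q1, q2, q4, q7, q8}, keep only states in Sat with every successor in Z. Z1 = {q1, q2, q8}; fixed.
Sat(AG (EF p)) = {q1, q2, q8}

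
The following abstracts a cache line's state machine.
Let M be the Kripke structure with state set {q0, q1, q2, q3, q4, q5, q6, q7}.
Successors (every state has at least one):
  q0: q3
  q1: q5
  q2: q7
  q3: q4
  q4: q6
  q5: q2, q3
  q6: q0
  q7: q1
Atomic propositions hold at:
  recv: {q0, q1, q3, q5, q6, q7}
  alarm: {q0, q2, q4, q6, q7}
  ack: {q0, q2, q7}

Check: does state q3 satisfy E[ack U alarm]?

No

E[ack U alarm]: least fixpoint, start Z0 = Sat(alarm) = {q0, q2, q4, q6, q7}, add states in Sat(ack) with some successor in Z. Already a fixed point.
Sat(E[ack U alarm]) = {q0, q2, q4, q6, q7}
q3 ∉ Sat(E[ack U alarm]) = {q0, q2, q4, q6, q7}, so the formula does not hold at q3.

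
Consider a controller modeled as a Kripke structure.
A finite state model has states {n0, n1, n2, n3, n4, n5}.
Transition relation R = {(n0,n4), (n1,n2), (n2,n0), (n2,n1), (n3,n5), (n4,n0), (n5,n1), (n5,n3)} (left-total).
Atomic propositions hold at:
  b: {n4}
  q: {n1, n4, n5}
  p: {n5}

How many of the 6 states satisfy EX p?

1

Sat(EX p) = {s : some successor in {n5}} = {n3}
|Sat(EX p)| = |{n3}| = 1.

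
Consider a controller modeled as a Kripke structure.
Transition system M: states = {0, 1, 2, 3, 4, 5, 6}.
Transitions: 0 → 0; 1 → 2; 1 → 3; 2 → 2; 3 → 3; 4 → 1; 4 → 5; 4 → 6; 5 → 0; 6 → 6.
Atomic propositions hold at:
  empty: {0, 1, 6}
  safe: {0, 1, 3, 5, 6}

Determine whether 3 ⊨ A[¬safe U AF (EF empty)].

Sat(¬safe) = {2, 4}
EF empty: least fixpoint, start Z0 = {0, 1, 6}, add states with some successor in Z. Z1 = {0, 1, 4, 5, 6}; fixed.
Sat(EF empty) = {0, 1, 4, 5, 6}
AF (EF empty): least fixpoint, start Z0 = {0, 1, 4, 5, 6}, add states with every successor in Z. Already a fixed point.
Sat(AF (EF empty)) = {0, 1, 4, 5, 6}
A[¬safe U AF (EF empty)]: least fixpoint, start Z0 = Sat(AF (EF empty)) = {0, 1, 4, 5, 6}, add states in Sat(¬safe) with every successor in Z. Already a fixed point.
Sat(A[¬safe U AF (EF empty)]) = {0, 1, 4, 5, 6}
3 ∉ Sat(A[¬safe U AF (EF empty)]) = {0, 1, 4, 5, 6}, so the formula does not hold at 3.

No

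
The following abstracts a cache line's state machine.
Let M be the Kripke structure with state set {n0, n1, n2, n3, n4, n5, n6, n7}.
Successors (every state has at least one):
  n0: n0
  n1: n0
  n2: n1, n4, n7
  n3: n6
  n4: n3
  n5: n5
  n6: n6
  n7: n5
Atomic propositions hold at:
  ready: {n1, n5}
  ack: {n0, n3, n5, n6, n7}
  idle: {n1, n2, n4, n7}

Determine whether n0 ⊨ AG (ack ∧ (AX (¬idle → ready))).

Sat(¬idle) = {n0, n3, n5, n6}
Sat(¬idle → ready) = {n1, n2, n4, n5, n7}
Sat(AX (¬idle → ready)) = {s : every successor in {n1, n2, n4, n5, n7}} = {n2, n5, n7}
Sat(ack ∧ (AX (¬idle → ready))) = {n5, n7}
AG (ack ∧ (AX (¬idle → ready))): greatest fixpoint, start Z0 = {n5, n7}, keep only states in Sat with every successor in Z. Already a fixed point.
Sat(AG (ack ∧ (AX (¬idle → ready)))) = {n5, n7}
n0 ∉ Sat(AG (ack ∧ (AX (¬idle → ready)))) = {n5, n7}, so the formula does not hold at n0.

No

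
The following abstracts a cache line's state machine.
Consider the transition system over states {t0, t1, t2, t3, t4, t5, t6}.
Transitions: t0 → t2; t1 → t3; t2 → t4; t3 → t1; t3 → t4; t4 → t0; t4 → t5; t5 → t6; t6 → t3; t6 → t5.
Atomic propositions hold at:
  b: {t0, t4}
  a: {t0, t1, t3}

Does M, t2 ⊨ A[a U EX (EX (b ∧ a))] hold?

Yes

Sat(b ∧ a) = {t0}
Sat(EX (b ∧ a)) = {s : some successor in {t0}} = {t4}
Sat(EX (EX (b ∧ a))) = {s : some successor in {t4}} = {t2, t3}
A[a U EX (EX (b ∧ a))]: least fixpoint, start Z0 = Sat(EX (EX (b ∧ a))) = {t2, t3}, add states in Sat(a) with every successor in Z. Z1 = {t0, t1, t2, t3}; fixed.
Sat(A[a U EX (EX (b ∧ a))]) = {t0, t1, t2, t3}
t2 ∈ Sat(A[a U EX (EX (b ∧ a))]) = {t0, t1, t2, t3}, so the formula holds at t2.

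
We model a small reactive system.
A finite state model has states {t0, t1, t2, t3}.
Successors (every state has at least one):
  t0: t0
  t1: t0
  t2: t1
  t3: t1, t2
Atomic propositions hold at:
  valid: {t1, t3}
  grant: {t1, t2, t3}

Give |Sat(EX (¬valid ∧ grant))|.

Sat(¬valid) = {t0, t2}
Sat(¬valid ∧ grant) = {t2}
Sat(EX (¬valid ∧ grant)) = {s : some successor in {t2}} = {t3}
|Sat(EX (¬valid ∧ grant))| = |{t3}| = 1.

1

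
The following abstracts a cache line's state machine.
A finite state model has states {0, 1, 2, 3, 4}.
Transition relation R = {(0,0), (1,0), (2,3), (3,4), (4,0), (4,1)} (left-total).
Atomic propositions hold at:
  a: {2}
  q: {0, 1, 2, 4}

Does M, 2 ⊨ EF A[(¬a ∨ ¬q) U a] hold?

Yes

Sat(¬a) = {0, 1, 3, 4}
Sat(¬q) = {3}
Sat(¬a ∨ ¬q) = {0, 1, 3, 4}
A[(¬a ∨ ¬q) U a]: least fixpoint, start Z0 = Sat(a) = {2}, add states in Sat(¬a ∨ ¬q) with every successor in Z. Already a fixed point.
Sat(A[(¬a ∨ ¬q) U a]) = {2}
EF A[(¬a ∨ ¬q) U a]: least fixpoint, start Z0 = {2}, add states with some successor in Z. Already a fixed point.
Sat(EF A[(¬a ∨ ¬q) U a]) = {2}
2 ∈ Sat(EF A[(¬a ∨ ¬q) U a]) = {2}, so the formula holds at 2.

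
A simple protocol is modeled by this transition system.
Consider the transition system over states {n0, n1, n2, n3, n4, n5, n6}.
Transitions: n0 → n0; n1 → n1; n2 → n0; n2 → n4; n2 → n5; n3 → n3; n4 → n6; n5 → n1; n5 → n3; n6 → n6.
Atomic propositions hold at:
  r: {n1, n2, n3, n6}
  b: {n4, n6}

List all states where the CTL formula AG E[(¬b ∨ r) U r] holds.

Sat(¬b) = {n0, n1, n2, n3, n5}
Sat(¬b ∨ r) = {n0, n1, n2, n3, n5, n6}
E[(¬b ∨ r) U r]: least fixpoint, start Z0 = Sat(r) = {n1, n2, n3, n6}, add states in Sat(¬b ∨ r) with some successor in Z. Z1 = {n1, n2, n3, n5, n6}; fixed.
Sat(E[(¬b ∨ r) U r]) = {n1, n2, n3, n5, n6}
AG E[(¬b ∨ r) U r]: greatest fixpoint, start Z0 = {n1, n2, n3, n5, n6}, keep only states in Sat with every successor in Z. Z1 = {n1, n3, n5, n6}; fixed.
Sat(AG E[(¬b ∨ r) U r]) = {n1, n3, n5, n6}

{n1, n3, n5, n6}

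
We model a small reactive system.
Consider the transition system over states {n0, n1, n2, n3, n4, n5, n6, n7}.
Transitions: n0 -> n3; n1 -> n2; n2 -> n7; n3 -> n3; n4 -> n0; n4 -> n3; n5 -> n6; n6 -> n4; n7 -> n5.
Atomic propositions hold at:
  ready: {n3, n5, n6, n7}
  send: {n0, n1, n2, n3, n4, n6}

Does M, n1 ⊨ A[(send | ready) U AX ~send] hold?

Yes

Sat(send | ready) = {n0, n1, n2, n3, n4, n5, n6, n7}
Sat(~send) = {n5, n7}
Sat(AX ~send) = {s : every successor in {n5, n7}} = {n2, n7}
A[(send | ready) U AX ~send]: least fixpoint, start Z0 = Sat(AX ~send) = {n2, n7}, add states in Sat(send | ready) with every successor in Z. Z1 = {n1, n2, n7}; fixed.
Sat(A[(send | ready) U AX ~send]) = {n1, n2, n7}
n1 ∈ Sat(A[(send | ready) U AX ~send]) = {n1, n2, n7}, so the formula holds at n1.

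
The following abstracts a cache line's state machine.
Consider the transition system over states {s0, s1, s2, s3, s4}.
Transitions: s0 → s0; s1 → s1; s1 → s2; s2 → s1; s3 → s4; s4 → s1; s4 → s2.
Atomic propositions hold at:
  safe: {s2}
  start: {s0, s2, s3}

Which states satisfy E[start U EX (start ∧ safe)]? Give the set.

{s1, s2, s3, s4}

Sat(start ∧ safe) = {s2}
Sat(EX (start ∧ safe)) = {s : some successor in {s2}} = {s1, s4}
E[start U EX (start ∧ safe)]: least fixpoint, start Z0 = Sat(EX (start ∧ safe)) = {s1, s4}, add states in Sat(start) with some successor in Z. Z1 = {s1, s2, s3, s4}; fixed.
Sat(E[start U EX (start ∧ safe)]) = {s1, s2, s3, s4}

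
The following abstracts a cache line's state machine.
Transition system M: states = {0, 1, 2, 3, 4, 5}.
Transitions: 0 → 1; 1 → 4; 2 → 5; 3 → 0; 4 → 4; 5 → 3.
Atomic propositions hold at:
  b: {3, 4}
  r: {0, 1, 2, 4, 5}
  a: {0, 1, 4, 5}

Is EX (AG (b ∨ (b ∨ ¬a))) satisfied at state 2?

No

Sat(¬a) = {2, 3}
Sat(b ∨ ¬a) = {2, 3, 4}
Sat(b ∨ (b ∨ ¬a)) = {2, 3, 4}
AG (b ∨ (b ∨ ¬a)): greatest fixpoint, start Z0 = {2, 3, 4}, keep only states in Sat with every successor in Z. Z1 = {4}; fixed.
Sat(AG (b ∨ (b ∨ ¬a))) = {4}
Sat(EX (AG (b ∨ (b ∨ ¬a)))) = {s : some successor in {4}} = {1, 4}
2 ∉ Sat(EX (AG (b ∨ (b ∨ ¬a)))) = {1, 4}, so the formula does not hold at 2.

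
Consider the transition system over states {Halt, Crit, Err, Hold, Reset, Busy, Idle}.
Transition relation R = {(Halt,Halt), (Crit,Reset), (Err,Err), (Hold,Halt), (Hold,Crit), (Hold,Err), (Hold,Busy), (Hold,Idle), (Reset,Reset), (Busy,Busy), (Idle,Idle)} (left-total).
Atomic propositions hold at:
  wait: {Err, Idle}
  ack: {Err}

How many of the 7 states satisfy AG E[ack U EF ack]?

EF ack: least fixpoint, start Z0 = {Err}, add states with some successor in Z. Z1 = {Err, Hold}; fixed.
Sat(EF ack) = {Err, Hold}
E[ack U EF ack]: least fixpoint, start Z0 = Sat(EF ack) = {Err, Hold}, add states in Sat(ack) with some successor in Z. Already a fixed point.
Sat(E[ack U EF ack]) = {Err, Hold}
AG E[ack U EF ack]: greatest fixpoint, start Z0 = {Err, Hold}, keep only states in Sat with every successor in Z. Z1 = {Err}; fixed.
Sat(AG E[ack U EF ack]) = {Err}
|Sat(AG E[ack U EF ack])| = |{Err}| = 1.

1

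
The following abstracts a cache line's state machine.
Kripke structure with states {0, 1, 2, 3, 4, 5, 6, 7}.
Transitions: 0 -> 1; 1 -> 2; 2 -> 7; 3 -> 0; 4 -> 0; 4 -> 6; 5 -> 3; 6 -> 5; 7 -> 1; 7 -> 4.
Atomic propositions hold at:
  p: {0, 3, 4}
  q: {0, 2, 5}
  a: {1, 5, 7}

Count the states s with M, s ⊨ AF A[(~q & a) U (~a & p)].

Sat(~q) = {1, 3, 4, 6, 7}
Sat(~q & a) = {1, 7}
Sat(~a) = {0, 2, 3, 4, 6}
Sat(~a & p) = {0, 3, 4}
A[(~q & a) U (~a & p)]: least fixpoint, start Z0 = Sat((~a & p)) = {0, 3, 4}, add states in Sat(~q & a) with every successor in Z. Already a fixed point.
Sat(A[(~q & a) U (~a & p)]) = {0, 3, 4}
AF A[(~q & a) U (~a & p)]: least fixpoint, start Z0 = {0, 3, 4}, add states with every successor in Z. Z1 = {0, 3, 4, 5}; Z2 = {0, 3, 4, 5, 6}; fixed.
Sat(AF A[(~q & a) U (~a & p)]) = {0, 3, 4, 5, 6}
|Sat(AF A[(~q & a) U (~a & p)])| = |{0, 3, 4, 5, 6}| = 5.

5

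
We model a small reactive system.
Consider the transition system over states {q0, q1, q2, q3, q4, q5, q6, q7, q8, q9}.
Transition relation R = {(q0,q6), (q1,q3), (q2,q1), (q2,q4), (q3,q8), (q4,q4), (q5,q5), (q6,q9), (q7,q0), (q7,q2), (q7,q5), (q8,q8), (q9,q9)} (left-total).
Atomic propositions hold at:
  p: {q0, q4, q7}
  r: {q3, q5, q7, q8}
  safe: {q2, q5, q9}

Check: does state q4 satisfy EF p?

Yes

EF p: least fixpoint, start Z0 = {q0, q4, q7}, add states with some successor in Z. Z1 = {q0, q2, q4, q7}; fixed.
Sat(EF p) = {q0, q2, q4, q7}
q4 ∈ Sat(EF p) = {q0, q2, q4, q7}, so the formula holds at q4.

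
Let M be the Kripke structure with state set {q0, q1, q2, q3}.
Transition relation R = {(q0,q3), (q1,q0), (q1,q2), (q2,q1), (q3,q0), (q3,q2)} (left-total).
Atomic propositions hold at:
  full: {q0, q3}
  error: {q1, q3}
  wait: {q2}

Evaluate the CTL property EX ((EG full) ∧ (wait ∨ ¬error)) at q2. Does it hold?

EG full: greatest fixpoint, start Z0 = {q0, q3}, keep only states in Sat with some successor in Z. Already a fixed point.
Sat(EG full) = {q0, q3}
Sat(¬error) = {q0, q2}
Sat(wait ∨ ¬error) = {q0, q2}
Sat((EG full) ∧ (wait ∨ ¬error)) = {q0}
Sat(EX ((EG full) ∧ (wait ∨ ¬error))) = {s : some successor in {q0}} = {q1, q3}
q2 ∉ Sat(EX ((EG full) ∧ (wait ∨ ¬error))) = {q1, q3}, so the formula does not hold at q2.

No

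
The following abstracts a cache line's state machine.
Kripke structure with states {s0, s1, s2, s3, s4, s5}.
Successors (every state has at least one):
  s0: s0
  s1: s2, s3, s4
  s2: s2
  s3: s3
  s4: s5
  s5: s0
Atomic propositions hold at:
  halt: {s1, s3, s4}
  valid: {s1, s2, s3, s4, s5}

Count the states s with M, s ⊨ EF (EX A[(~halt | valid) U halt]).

Sat(~halt) = {s0, s2, s5}
Sat(~halt | valid) = {s0, s1, s2, s3, s4, s5}
A[(~halt | valid) U halt]: least fixpoint, start Z0 = Sat(halt) = {s1, s3, s4}, add states in Sat(~halt | valid) with every successor in Z. Already a fixed point.
Sat(A[(~halt | valid) U halt]) = {s1, s3, s4}
Sat(EX A[(~halt | valid) U halt]) = {s : some successor in {s1, s3, s4}} = {s1, s3}
EF (EX A[(~halt | valid) U halt]): least fixpoint, start Z0 = {s1, s3}, add states with some successor in Z. Already a fixed point.
Sat(EF (EX A[(~halt | valid) U halt])) = {s1, s3}
|Sat(EF (EX A[(~halt | valid) U halt]))| = |{s1, s3}| = 2.

2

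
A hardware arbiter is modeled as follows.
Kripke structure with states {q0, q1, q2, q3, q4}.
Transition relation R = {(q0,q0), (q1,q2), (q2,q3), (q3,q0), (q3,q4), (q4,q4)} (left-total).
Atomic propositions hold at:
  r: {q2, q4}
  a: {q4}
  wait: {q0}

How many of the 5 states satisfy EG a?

1

EG a: greatest fixpoint, start Z0 = {q4}, keep only states in Sat with some successor in Z. Already a fixed point.
Sat(EG a) = {q4}
|Sat(EG a)| = |{q4}| = 1.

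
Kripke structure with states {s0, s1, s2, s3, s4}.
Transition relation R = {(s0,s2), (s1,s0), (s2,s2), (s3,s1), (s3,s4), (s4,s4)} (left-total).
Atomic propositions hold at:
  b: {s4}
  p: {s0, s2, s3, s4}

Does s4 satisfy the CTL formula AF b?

Yes

AF b: least fixpoint, start Z0 = {s4}, add states with every successor in Z. Already a fixed point.
Sat(AF b) = {s4}
s4 ∈ Sat(AF b) = {s4}, so the formula holds at s4.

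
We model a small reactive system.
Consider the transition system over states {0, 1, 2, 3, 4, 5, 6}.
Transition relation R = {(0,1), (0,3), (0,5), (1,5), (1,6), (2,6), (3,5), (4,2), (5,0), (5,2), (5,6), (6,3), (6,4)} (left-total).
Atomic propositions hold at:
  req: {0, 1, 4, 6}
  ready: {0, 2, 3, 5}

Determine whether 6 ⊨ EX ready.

Yes

Sat(EX ready) = {s : some successor in {0, 2, 3, 5}} = {0, 1, 3, 4, 5, 6}
6 ∈ Sat(EX ready) = {0, 1, 3, 4, 5, 6}, so the formula holds at 6.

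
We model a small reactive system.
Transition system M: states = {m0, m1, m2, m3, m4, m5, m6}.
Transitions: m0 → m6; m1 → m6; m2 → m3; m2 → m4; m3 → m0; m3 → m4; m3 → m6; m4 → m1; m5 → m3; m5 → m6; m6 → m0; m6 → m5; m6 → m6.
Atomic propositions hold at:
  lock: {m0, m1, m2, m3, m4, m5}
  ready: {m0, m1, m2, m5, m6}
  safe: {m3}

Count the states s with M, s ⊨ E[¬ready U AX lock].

3

Sat(¬ready) = {m3, m4}
Sat(AX lock) = {s : every successor in {m0, m1, m2, m3, m4, m5}} = {m2, m4}
E[¬ready U AX lock]: least fixpoint, start Z0 = Sat(AX lock) = {m2, m4}, add states in Sat(¬ready) with some successor in Z. Z1 = {m2, m3, m4}; fixed.
Sat(E[¬ready U AX lock]) = {m2, m3, m4}
|Sat(E[¬ready U AX lock])| = |{m2, m3, m4}| = 3.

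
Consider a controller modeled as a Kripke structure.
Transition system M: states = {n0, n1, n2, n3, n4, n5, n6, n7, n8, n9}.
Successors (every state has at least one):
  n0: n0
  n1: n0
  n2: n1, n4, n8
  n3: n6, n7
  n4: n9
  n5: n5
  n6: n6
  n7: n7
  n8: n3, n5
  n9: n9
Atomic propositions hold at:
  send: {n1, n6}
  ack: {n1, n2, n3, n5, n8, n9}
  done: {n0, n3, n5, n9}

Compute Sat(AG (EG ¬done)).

{n6, n7}

Sat(¬done) = {n1, n2, n4, n6, n7, n8}
EG ¬done: greatest fixpoint, start Z0 = {n1, n2, n4, n6, n7, n8}, keep only states in Sat with some successor in Z. Z1 = {n2, n6, n7}; Z2 = {n6, n7}; fixed.
Sat(EG ¬done) = {n6, n7}
AG (EG ¬done): greatest fixpoint, start Z0 = {n6, n7}, keep only states in Sat with every successor in Z. Already a fixed point.
Sat(AG (EG ¬done)) = {n6, n7}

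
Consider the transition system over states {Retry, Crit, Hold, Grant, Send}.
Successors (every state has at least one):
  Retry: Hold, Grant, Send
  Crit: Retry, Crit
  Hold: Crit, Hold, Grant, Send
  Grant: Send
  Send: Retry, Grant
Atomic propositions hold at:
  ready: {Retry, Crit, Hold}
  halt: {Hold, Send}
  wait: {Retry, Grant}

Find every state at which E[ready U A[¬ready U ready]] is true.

{Retry, Crit, Hold}

Sat(¬ready) = {Grant, Send}
A[¬ready U ready]: least fixpoint, start Z0 = Sat(ready) = {Retry, Crit, Hold}, add states in Sat(¬ready) with every successor in Z. Already a fixed point.
Sat(A[¬ready U ready]) = {Retry, Crit, Hold}
E[ready U A[¬ready U ready]]: least fixpoint, start Z0 = Sat(A[¬ready U ready]) = {Retry, Crit, Hold}, add states in Sat(ready) with some successor in Z. Already a fixed point.
Sat(E[ready U A[¬ready U ready]]) = {Retry, Crit, Hold}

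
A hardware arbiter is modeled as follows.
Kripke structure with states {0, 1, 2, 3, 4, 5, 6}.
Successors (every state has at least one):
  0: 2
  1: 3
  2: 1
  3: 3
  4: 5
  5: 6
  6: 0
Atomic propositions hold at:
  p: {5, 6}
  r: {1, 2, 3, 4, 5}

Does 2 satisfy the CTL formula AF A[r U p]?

A[r U p]: least fixpoint, start Z0 = Sat(p) = {5, 6}, add states in Sat(r) with every successor in Z. Z1 = {4, 5, 6}; fixed.
Sat(A[r U p]) = {4, 5, 6}
AF A[r U p]: least fixpoint, start Z0 = {4, 5, 6}, add states with every successor in Z. Already a fixed point.
Sat(AF A[r U p]) = {4, 5, 6}
2 ∉ Sat(AF A[r U p]) = {4, 5, 6}, so the formula does not hold at 2.

No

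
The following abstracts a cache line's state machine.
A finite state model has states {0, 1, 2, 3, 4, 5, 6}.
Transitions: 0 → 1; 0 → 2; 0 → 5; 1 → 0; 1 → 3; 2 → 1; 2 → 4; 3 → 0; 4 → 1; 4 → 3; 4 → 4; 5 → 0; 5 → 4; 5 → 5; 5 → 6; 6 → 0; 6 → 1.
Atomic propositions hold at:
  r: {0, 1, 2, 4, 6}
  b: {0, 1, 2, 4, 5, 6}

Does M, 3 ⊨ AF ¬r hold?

Yes

Sat(¬r) = {3, 5}
AF ¬r: least fixpoint, start Z0 = {3, 5}, add states with every successor in Z. Already a fixed point.
Sat(AF ¬r) = {3, 5}
3 ∈ Sat(AF ¬r) = {3, 5}, so the formula holds at 3.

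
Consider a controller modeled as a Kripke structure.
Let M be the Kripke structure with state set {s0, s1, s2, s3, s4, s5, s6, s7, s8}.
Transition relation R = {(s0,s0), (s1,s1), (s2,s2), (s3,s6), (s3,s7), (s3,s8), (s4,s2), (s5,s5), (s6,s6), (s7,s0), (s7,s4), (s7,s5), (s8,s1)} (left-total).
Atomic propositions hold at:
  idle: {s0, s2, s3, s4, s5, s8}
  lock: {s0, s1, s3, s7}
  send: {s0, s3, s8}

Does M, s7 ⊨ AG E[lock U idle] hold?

Yes

E[lock U idle]: least fixpoint, start Z0 = Sat(idle) = {s0, s2, s3, s4, s5, s8}, add states in Sat(lock) with some successor in Z. Z1 = {s0, s2, s3, s4, s5, s7, s8}; fixed.
Sat(E[lock U idle]) = {s0, s2, s3, s4, s5, s7, s8}
AG E[lock U idle]: greatest fixpoint, start Z0 = {s0, s2, s3, s4, s5, s7, s8}, keep only states in Sat with every successor in Z. Z1 = {s0, s2, s4, s5, s7}; fixed.
Sat(AG E[lock U idle]) = {s0, s2, s4, s5, s7}
s7 ∈ Sat(AG E[lock U idle]) = {s0, s2, s4, s5, s7}, so the formula holds at s7.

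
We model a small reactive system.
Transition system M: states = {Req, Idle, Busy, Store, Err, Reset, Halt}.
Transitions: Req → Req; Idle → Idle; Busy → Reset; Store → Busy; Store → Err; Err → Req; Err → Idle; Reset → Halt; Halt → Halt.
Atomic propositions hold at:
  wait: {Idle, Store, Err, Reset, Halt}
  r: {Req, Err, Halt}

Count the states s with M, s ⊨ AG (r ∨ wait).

Sat(r ∨ wait) = {Req, Idle, Store, Err, Reset, Halt}
AG (r ∨ wait): greatest fixpoint, start Z0 = {Req, Idle, Store, Err, Reset, Halt}, keep only states in Sat with every successor in Z. Z1 = {Req, Idle, Err, Reset, Halt}; fixed.
Sat(AG (r ∨ wait)) = {Req, Idle, Err, Reset, Halt}
|Sat(AG (r ∨ wait))| = |{Req, Idle, Err, Reset, Halt}| = 5.

5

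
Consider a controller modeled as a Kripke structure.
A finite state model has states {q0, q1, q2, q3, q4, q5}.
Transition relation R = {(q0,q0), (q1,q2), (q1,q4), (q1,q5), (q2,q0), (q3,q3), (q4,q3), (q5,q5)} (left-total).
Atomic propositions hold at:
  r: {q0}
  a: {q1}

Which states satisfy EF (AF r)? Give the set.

{q0, q1, q2}

AF r: least fixpoint, start Z0 = {q0}, add states with every successor in Z. Z1 = {q0, q2}; fixed.
Sat(AF r) = {q0, q2}
EF (AF r): least fixpoint, start Z0 = {q0, q2}, add states with some successor in Z. Z1 = {q0, q1, q2}; fixed.
Sat(EF (AF r)) = {q0, q1, q2}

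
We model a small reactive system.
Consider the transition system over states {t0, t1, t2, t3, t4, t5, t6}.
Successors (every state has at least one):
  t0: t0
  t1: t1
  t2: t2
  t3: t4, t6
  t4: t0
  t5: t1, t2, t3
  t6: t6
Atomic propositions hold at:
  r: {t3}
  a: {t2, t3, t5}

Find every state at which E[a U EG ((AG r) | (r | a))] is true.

{t2, t5}

AG r: greatest fixpoint, start Z0 = {t3}, keep only states in Sat with every successor in Z. Z1 = ∅; fixed.
Sat(AG r) = ∅
Sat(r | a) = {t2, t3, t5}
Sat((AG r) | (r | a)) = {t2, t3, t5}
EG ((AG r) | (r | a)): greatest fixpoint, start Z0 = {t2, t3, t5}, keep only states in Sat with some successor in Z. Z1 = {t2, t5}; fixed.
Sat(EG ((AG r) | (r | a))) = {t2, t5}
E[a U EG ((AG r) | (r | a))]: least fixpoint, start Z0 = Sat(EG ((AG r) | (r | a))) = {t2, t5}, add states in Sat(a) with some successor in Z. Already a fixed point.
Sat(E[a U EG ((AG r) | (r | a))]) = {t2, t5}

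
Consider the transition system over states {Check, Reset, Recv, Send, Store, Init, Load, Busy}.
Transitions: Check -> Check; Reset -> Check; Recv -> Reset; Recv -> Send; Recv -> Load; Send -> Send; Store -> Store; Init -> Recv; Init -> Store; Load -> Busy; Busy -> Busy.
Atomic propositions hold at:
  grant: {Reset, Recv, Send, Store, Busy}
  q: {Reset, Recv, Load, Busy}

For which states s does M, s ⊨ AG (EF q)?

{Load, Busy}

EF q: least fixpoint, start Z0 = {Reset, Recv, Load, Busy}, add states with some successor in Z. Z1 = {Reset, Recv, Init, Load, Busy}; fixed.
Sat(EF q) = {Reset, Recv, Init, Load, Busy}
AG (EF q): greatest fixpoint, start Z0 = {Reset, Recv, Init, Load, Busy}, keep only states in Sat with every successor in Z. Z1 = {Load, Busy}; fixed.
Sat(AG (EF q)) = {Load, Busy}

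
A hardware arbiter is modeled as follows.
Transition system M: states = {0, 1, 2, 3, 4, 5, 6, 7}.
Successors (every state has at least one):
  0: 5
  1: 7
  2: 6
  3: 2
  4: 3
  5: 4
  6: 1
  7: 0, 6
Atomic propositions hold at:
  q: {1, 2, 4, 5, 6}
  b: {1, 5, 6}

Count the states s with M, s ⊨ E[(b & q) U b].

Sat(b & q) = {1, 5, 6}
E[(b & q) U b]: least fixpoint, start Z0 = Sat(b) = {1, 5, 6}, add states in Sat(b & q) with some successor in Z. Already a fixed point.
Sat(E[(b & q) U b]) = {1, 5, 6}
|Sat(E[(b & q) U b])| = |{1, 5, 6}| = 3.

3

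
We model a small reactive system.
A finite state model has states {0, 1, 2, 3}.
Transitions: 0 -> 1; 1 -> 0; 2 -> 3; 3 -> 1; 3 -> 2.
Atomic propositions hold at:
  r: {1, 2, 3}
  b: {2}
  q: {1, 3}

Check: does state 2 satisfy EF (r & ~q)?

Yes

Sat(~q) = {0, 2}
Sat(r & ~q) = {2}
EF (r & ~q): least fixpoint, start Z0 = {2}, add states with some successor in Z. Z1 = {2, 3}; fixed.
Sat(EF (r & ~q)) = {2, 3}
2 ∈ Sat(EF (r & ~q)) = {2, 3}, so the formula holds at 2.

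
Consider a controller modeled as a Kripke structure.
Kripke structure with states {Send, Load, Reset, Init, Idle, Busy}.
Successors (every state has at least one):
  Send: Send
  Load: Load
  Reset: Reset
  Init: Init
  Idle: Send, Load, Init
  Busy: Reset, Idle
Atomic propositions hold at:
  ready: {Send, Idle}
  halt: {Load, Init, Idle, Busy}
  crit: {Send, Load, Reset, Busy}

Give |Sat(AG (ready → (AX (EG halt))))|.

EG halt: greatest fixpoint, start Z0 = {Load, Init, Idle, Busy}, keep only states in Sat with some successor in Z. Already a fixed point.
Sat(EG halt) = {Load, Init, Idle, Busy}
Sat(AX (EG halt)) = {s : every successor in {Load, Init, Idle, Busy}} = {Load, Init}
Sat(ready → (AX (EG halt))) = {Load, Reset, Init, Busy}
AG (ready → (AX (EG halt))): greatest fixpoint, start Z0 = {Load, Reset, Init, Busy}, keep only states in Sat with every successor in Z. Z1 = {Load, Reset, Init}; fixed.
Sat(AG (ready → (AX (EG halt)))) = {Load, Reset, Init}
|Sat(AG (ready → (AX (EG halt))))| = |{Load, Reset, Init}| = 3.

3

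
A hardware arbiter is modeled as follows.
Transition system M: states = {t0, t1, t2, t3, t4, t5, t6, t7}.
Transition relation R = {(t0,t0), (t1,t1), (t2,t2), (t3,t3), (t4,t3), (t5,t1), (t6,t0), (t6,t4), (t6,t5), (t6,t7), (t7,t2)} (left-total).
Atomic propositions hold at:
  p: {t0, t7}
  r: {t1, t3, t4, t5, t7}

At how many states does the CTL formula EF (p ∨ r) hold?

7

Sat(p ∨ r) = {t0, t1, t3, t4, t5, t7}
EF (p ∨ r): least fixpoint, start Z0 = {t0, t1, t3, t4, t5, t7}, add states with some successor in Z. Z1 = {t0, t1, t3, t4, t5, t6, t7}; fixed.
Sat(EF (p ∨ r)) = {t0, t1, t3, t4, t5, t6, t7}
|Sat(EF (p ∨ r))| = |{t0, t1, t3, t4, t5, t6, t7}| = 7.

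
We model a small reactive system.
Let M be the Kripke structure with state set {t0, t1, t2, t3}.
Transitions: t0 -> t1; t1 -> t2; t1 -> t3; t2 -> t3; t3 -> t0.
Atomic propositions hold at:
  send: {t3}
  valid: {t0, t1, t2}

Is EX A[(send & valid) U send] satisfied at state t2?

Yes

Sat(send & valid) = ∅
A[(send & valid) U send]: least fixpoint, start Z0 = Sat(send) = {t3}, add states in Sat(send & valid) with every successor in Z. Already a fixed point.
Sat(A[(send & valid) U send]) = {t3}
Sat(EX A[(send & valid) U send]) = {s : some successor in {t3}} = {t1, t2}
t2 ∈ Sat(EX A[(send & valid) U send]) = {t1, t2}, so the formula holds at t2.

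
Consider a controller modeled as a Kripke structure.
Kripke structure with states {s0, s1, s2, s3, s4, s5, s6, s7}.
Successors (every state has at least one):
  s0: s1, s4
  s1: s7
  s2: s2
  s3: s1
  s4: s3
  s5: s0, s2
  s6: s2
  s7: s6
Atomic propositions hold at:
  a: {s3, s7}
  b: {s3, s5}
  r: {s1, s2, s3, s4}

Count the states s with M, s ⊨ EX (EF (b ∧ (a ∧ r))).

Sat(a ∧ r) = {s3}
Sat(b ∧ (a ∧ r)) = {s3}
EF (b ∧ (a ∧ r)): least fixpoint, start Z0 = {s3}, add states with some successor in Z. Z1 = {s3, s4}; Z2 = {s0, s3, s4}; Z3 = {s0, s3, s4, s5}; fixed.
Sat(EF (b ∧ (a ∧ r))) = {s0, s3, s4, s5}
Sat(EX (EF (b ∧ (a ∧ r)))) = {s : some successor in {s0, s3, s4, s5}} = {s0, s4, s5}
|Sat(EX (EF (b ∧ (a ∧ r))))| = |{s0, s4, s5}| = 3.

3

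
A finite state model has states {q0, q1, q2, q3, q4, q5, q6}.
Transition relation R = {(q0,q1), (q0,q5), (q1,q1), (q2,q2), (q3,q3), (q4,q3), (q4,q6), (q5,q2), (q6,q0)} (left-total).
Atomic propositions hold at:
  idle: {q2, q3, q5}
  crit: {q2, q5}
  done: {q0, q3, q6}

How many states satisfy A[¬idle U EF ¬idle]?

4

Sat(¬idle) = {q0, q1, q4, q6}
EF ¬idle: least fixpoint, start Z0 = {q0, q1, q4, q6}, add states with some successor in Z. Already a fixed point.
Sat(EF ¬idle) = {q0, q1, q4, q6}
A[¬idle U EF ¬idle]: least fixpoint, start Z0 = Sat(EF ¬idle) = {q0, q1, q4, q6}, add states in Sat(¬idle) with every successor in Z. Already a fixed point.
Sat(A[¬idle U EF ¬idle]) = {q0, q1, q4, q6}
|Sat(A[¬idle U EF ¬idle])| = |{q0, q1, q4, q6}| = 4.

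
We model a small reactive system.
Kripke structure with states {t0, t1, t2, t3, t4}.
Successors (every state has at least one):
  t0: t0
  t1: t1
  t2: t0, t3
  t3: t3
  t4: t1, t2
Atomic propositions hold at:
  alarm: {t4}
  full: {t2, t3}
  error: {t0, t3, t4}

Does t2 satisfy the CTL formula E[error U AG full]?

AG full: greatest fixpoint, start Z0 = {t2, t3}, keep only states in Sat with every successor in Z. Z1 = {t3}; fixed.
Sat(AG full) = {t3}
E[error U AG full]: least fixpoint, start Z0 = Sat(AG full) = {t3}, add states in Sat(error) with some successor in Z. Already a fixed point.
Sat(E[error U AG full]) = {t3}
t2 ∉ Sat(E[error U AG full]) = {t3}, so the formula does not hold at t2.

No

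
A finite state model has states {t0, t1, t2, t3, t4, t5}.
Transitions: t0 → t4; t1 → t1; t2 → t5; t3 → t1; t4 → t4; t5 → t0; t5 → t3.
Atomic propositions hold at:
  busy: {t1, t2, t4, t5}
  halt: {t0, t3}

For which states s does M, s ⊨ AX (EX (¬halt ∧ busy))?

Sat(¬halt) = {t1, t2, t4, t5}
Sat(¬halt ∧ busy) = {t1, t2, t4, t5}
Sat(EX (¬halt ∧ busy)) = {s : some successor in {t1, t2, t4, t5}} = {t0, t1, t2, t3, t4}
Sat(AX (EX (¬halt ∧ busy))) = {s : every successor in {t0, t1, t2, t3, t4}} = {t0, t1, t3, t4, t5}

{t0, t1, t3, t4, t5}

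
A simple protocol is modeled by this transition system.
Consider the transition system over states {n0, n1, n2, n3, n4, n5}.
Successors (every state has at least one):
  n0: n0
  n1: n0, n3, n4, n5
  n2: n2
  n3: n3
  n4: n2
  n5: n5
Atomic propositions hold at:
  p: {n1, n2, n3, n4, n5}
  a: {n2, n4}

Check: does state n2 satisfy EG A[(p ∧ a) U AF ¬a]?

No

Sat(p ∧ a) = {n2, n4}
Sat(¬a) = {n0, n1, n3, n5}
AF ¬a: least fixpoint, start Z0 = {n0, n1, n3, n5}, add states with every successor in Z. Already a fixed point.
Sat(AF ¬a) = {n0, n1, n3, n5}
A[(p ∧ a) U AF ¬a]: least fixpoint, start Z0 = Sat(AF ¬a) = {n0, n1, n3, n5}, add states in Sat(p ∧ a) with every successor in Z. Already a fixed point.
Sat(A[(p ∧ a) U AF ¬a]) = {n0, n1, n3, n5}
EG A[(p ∧ a) U AF ¬a]: greatest fixpoint, start Z0 = {n0, n1, n3, n5}, keep only states in Sat with some successor in Z. Already a fixed point.
Sat(EG A[(p ∧ a) U AF ¬a]) = {n0, n1, n3, n5}
n2 ∉ Sat(EG A[(p ∧ a) U AF ¬a]) = {n0, n1, n3, n5}, so the formula does not hold at n2.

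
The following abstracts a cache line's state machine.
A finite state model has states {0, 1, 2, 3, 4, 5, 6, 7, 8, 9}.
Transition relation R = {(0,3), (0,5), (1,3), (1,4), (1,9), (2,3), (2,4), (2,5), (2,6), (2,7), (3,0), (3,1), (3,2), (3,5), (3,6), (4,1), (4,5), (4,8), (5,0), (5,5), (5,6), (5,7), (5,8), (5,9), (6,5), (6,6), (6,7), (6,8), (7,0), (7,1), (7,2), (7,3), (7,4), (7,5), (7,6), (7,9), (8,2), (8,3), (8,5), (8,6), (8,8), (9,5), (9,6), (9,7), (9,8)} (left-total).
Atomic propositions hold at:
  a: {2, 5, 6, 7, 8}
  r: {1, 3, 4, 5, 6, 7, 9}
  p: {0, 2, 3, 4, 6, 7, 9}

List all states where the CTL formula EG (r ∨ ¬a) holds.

Sat(¬a) = {0, 1, 3, 4, 9}
Sat(r ∨ ¬a) = {0, 1, 3, 4, 5, 6, 7, 9}
EG (r ∨ ¬a): greatest fixpoint, start Z0 = {0, 1, 3, 4, 5, 6, 7, 9}, keep only states in Sat with some successor in Z. Already a fixed point.
Sat(EG (r ∨ ¬a)) = {0, 1, 3, 4, 5, 6, 7, 9}

{0, 1, 3, 4, 5, 6, 7, 9}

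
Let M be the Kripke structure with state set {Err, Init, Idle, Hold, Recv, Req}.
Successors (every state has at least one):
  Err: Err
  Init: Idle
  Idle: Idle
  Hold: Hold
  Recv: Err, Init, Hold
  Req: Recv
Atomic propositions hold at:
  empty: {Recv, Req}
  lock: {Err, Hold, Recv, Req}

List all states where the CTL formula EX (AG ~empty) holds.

{Err, Init, Idle, Hold, Recv}

Sat(~empty) = {Err, Init, Idle, Hold}
AG ~empty: greatest fixpoint, start Z0 = {Err, Init, Idle, Hold}, keep only states in Sat with every successor in Z. Already a fixed point.
Sat(AG ~empty) = {Err, Init, Idle, Hold}
Sat(EX (AG ~empty)) = {s : some successor in {Err, Init, Idle, Hold}} = {Err, Init, Idle, Hold, Recv}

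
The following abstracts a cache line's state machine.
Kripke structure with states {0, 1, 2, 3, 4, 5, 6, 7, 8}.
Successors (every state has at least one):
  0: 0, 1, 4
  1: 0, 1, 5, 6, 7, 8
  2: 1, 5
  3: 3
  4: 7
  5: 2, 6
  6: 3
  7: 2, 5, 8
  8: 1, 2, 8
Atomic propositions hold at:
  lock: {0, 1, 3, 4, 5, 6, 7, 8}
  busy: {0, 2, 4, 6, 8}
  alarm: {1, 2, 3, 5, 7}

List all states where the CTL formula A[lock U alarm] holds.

A[lock U alarm]: least fixpoint, start Z0 = Sat(alarm) = {1, 2, 3, 5, 7}, add states in Sat(lock) with every successor in Z. Z1 = {1, 2, 3, 4, 5, 6, 7}; fixed.
Sat(A[lock U alarm]) = {1, 2, 3, 4, 5, 6, 7}

{1, 2, 3, 4, 5, 6, 7}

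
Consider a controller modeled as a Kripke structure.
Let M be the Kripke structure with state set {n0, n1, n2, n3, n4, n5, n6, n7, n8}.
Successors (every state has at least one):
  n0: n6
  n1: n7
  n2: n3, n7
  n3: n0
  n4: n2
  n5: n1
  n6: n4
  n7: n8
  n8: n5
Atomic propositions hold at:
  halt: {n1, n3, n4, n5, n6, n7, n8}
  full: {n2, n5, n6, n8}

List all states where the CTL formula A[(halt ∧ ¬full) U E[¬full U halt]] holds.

{n0, n1, n3, n4, n5, n6, n7, n8}

Sat(¬full) = {n0, n1, n3, n4, n7}
Sat(halt ∧ ¬full) = {n1, n3, n4, n7}
E[¬full U halt]: least fixpoint, start Z0 = Sat(halt) = {n1, n3, n4, n5, n6, n7, n8}, add states in Sat(¬full) with some successor in Z. Z1 = {n0, n1, n3, n4, n5, n6, n7, n8}; fixed.
Sat(E[¬full U halt]) = {n0, n1, n3, n4, n5, n6, n7, n8}
A[(halt ∧ ¬full) U E[¬full U halt]]: least fixpoint, start Z0 = Sat(E[¬full U halt]) = {n0, n1, n3, n4, n5, n6, n7, n8}, add states in Sat(halt ∧ ¬full) with every successor in Z. Already a fixed point.
Sat(A[(halt ∧ ¬full) U E[¬full U halt]]) = {n0, n1, n3, n4, n5, n6, n7, n8}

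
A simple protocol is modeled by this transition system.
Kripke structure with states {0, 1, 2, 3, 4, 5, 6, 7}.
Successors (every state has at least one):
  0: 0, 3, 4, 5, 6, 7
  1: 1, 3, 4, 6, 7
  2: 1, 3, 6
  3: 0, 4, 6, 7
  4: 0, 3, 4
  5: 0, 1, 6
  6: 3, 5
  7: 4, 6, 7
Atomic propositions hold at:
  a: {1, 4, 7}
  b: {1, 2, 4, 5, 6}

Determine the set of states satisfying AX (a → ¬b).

{6}

Sat(¬b) = {0, 3, 7}
Sat(a → ¬b) = {0, 2, 3, 5, 6, 7}
Sat(AX (a → ¬b)) = {s : every successor in {0, 2, 3, 5, 6, 7}} = {6}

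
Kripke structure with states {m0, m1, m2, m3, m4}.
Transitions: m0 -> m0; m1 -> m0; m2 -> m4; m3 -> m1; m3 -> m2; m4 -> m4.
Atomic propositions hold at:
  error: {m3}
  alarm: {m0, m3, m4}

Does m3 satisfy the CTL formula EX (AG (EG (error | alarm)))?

Sat(error | alarm) = {m0, m3, m4}
EG (error | alarm): greatest fixpoint, start Z0 = {m0, m3, m4}, keep only states in Sat with some successor in Z. Z1 = {m0, m4}; fixed.
Sat(EG (error | alarm)) = {m0, m4}
AG (EG (error | alarm)): greatest fixpoint, start Z0 = {m0, m4}, keep only states in Sat with every successor in Z. Already a fixed point.
Sat(AG (EG (error | alarm))) = {m0, m4}
Sat(EX (AG (EG (error | alarm)))) = {s : some successor in {m0, m4}} = {m0, m1, m2, m4}
m3 ∉ Sat(EX (AG (EG (error | alarm)))) = {m0, m1, m2, m4}, so the formula does not hold at m3.

No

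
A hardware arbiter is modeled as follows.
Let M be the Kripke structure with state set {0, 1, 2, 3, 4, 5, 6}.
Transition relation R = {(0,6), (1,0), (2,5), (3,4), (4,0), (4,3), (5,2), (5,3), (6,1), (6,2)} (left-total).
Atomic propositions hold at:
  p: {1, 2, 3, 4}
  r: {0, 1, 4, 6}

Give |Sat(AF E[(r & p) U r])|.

Sat(r & p) = {1, 4}
E[(r & p) U r]: least fixpoint, start Z0 = Sat(r) = {0, 1, 4, 6}, add states in Sat(r & p) with some successor in Z. Already a fixed point.
Sat(E[(r & p) U r]) = {0, 1, 4, 6}
AF E[(r & p) U r]: least fixpoint, start Z0 = {0, 1, 4, 6}, add states with every successor in Z. Z1 = {0, 1, 3, 4, 6}; fixed.
Sat(AF E[(r & p) U r]) = {0, 1, 3, 4, 6}
|Sat(AF E[(r & p) U r])| = |{0, 1, 3, 4, 6}| = 5.

5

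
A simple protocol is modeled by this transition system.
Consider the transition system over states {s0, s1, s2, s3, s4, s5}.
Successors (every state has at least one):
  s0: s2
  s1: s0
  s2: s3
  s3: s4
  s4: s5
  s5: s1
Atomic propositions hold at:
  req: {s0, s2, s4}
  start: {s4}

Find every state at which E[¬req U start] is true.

{s3, s4}

Sat(¬req) = {s1, s3, s5}
E[¬req U start]: least fixpoint, start Z0 = Sat(start) = {s4}, add states in Sat(¬req) with some successor in Z. Z1 = {s3, s4}; fixed.
Sat(E[¬req U start]) = {s3, s4}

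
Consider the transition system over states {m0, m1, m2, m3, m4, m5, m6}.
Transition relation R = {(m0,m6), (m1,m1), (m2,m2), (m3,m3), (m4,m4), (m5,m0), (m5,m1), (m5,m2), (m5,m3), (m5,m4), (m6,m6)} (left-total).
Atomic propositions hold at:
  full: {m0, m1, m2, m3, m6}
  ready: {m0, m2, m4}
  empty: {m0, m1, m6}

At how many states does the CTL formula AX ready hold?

2

Sat(AX ready) = {s : every successor in {m0, m2, m4}} = {m2, m4}
|Sat(AX ready)| = |{m2, m4}| = 2.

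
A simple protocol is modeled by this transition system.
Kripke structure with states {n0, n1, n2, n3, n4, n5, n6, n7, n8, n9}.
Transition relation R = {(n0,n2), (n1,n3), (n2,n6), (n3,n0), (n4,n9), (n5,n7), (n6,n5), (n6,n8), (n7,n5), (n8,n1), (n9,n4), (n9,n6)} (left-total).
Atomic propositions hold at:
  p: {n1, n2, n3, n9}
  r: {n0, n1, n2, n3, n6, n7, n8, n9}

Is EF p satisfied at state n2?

Yes

EF p: least fixpoint, start Z0 = {n1, n2, n3, n9}, add states with some successor in Z. Z1 = {n0, n1, n2, n3, n4, n8, n9}; Z2 = {n0, n1, n2, n3, n4, n6, n8, n9}; fixed.
Sat(EF p) = {n0, n1, n2, n3, n4, n6, n8, n9}
n2 ∈ Sat(EF p) = {n0, n1, n2, n3, n4, n6, n8, n9}, so the formula holds at n2.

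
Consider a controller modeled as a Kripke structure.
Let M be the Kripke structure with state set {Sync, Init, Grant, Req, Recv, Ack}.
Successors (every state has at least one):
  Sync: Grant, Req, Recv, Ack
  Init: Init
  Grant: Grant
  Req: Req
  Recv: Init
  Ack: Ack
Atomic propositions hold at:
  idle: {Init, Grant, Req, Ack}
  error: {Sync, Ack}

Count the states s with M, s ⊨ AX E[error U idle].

E[error U idle]: least fixpoint, start Z0 = Sat(idle) = {Init, Grant, Req, Ack}, add states in Sat(error) with some successor in Z. Z1 = {Sync, Init, Grant, Req, Ack}; fixed.
Sat(E[error U idle]) = {Sync, Init, Grant, Req, Ack}
Sat(AX E[error U idle]) = {s : every successor in {Sync, Init, Grant, Req, Ack}} = {Init, Grant, Req, Recv, Ack}
|Sat(AX E[error U idle])| = |{Init, Grant, Req, Recv, Ack}| = 5.

5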